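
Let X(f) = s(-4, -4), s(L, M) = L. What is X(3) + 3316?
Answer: 3312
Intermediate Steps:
X(f) = -4
X(3) + 3316 = -4 + 3316 = 3312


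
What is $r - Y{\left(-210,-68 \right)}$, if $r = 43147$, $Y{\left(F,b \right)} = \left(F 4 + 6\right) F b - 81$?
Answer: $11952748$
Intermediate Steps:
$Y{\left(F,b \right)} = -81 + F b \left(6 + 4 F\right)$ ($Y{\left(F,b \right)} = \left(4 F + 6\right) F b - 81 = \left(6 + 4 F\right) F b - 81 = F \left(6 + 4 F\right) b - 81 = F b \left(6 + 4 F\right) - 81 = -81 + F b \left(6 + 4 F\right)$)
$r - Y{\left(-210,-68 \right)} = 43147 - \left(-81 + 4 \left(-68\right) \left(-210\right)^{2} + 6 \left(-210\right) \left(-68\right)\right) = 43147 - \left(-81 + 4 \left(-68\right) 44100 + 85680\right) = 43147 - \left(-81 - 11995200 + 85680\right) = 43147 - -11909601 = 43147 + 11909601 = 11952748$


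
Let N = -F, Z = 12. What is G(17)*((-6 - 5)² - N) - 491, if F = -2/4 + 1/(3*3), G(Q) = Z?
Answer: 2869/3 ≈ 956.33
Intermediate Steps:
G(Q) = 12
F = -7/18 (F = -2*¼ + (⅓)*(⅓) = -½ + ⅑ = -7/18 ≈ -0.38889)
N = 7/18 (N = -1*(-7/18) = 7/18 ≈ 0.38889)
G(17)*((-6 - 5)² - N) - 491 = 12*((-6 - 5)² - 1*7/18) - 491 = 12*((-11)² - 7/18) - 491 = 12*(121 - 7/18) - 491 = 12*(2171/18) - 491 = 4342/3 - 491 = 2869/3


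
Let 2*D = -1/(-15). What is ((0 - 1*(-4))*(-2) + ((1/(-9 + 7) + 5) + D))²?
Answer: 2704/225 ≈ 12.018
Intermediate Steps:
D = 1/30 (D = (-1/(-15))/2 = (-1*(-1/15))/2 = (½)*(1/15) = 1/30 ≈ 0.033333)
((0 - 1*(-4))*(-2) + ((1/(-9 + 7) + 5) + D))² = ((0 - 1*(-4))*(-2) + ((1/(-9 + 7) + 5) + 1/30))² = ((0 + 4)*(-2) + ((1/(-2) + 5) + 1/30))² = (4*(-2) + ((-½ + 5) + 1/30))² = (-8 + (9/2 + 1/30))² = (-8 + 68/15)² = (-52/15)² = 2704/225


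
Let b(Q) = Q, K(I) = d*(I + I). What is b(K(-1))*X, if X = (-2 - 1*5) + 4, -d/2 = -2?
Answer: 24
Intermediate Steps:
d = 4 (d = -2*(-2) = 4)
K(I) = 8*I (K(I) = 4*(I + I) = 4*(2*I) = 8*I)
X = -3 (X = (-2 - 5) + 4 = -7 + 4 = -3)
b(K(-1))*X = (8*(-1))*(-3) = -8*(-3) = 24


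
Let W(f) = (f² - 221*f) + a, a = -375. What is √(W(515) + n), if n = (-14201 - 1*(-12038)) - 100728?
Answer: 4*√3009 ≈ 219.42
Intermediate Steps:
W(f) = -375 + f² - 221*f (W(f) = (f² - 221*f) - 375 = -375 + f² - 221*f)
n = -102891 (n = (-14201 + 12038) - 100728 = -2163 - 100728 = -102891)
√(W(515) + n) = √((-375 + 515² - 221*515) - 102891) = √((-375 + 265225 - 113815) - 102891) = √(151035 - 102891) = √48144 = 4*√3009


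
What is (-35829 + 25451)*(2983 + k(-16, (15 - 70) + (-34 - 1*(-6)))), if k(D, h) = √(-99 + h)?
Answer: -30957574 - 10378*I*√182 ≈ -3.0958e+7 - 1.4001e+5*I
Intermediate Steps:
(-35829 + 25451)*(2983 + k(-16, (15 - 70) + (-34 - 1*(-6)))) = (-35829 + 25451)*(2983 + √(-99 + ((15 - 70) + (-34 - 1*(-6))))) = -10378*(2983 + √(-99 + (-55 + (-34 + 6)))) = -10378*(2983 + √(-99 + (-55 - 28))) = -10378*(2983 + √(-99 - 83)) = -10378*(2983 + √(-182)) = -10378*(2983 + I*√182) = -30957574 - 10378*I*√182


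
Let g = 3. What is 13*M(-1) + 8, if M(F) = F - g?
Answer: -44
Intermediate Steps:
M(F) = -3 + F (M(F) = F - 1*3 = F - 3 = -3 + F)
13*M(-1) + 8 = 13*(-3 - 1) + 8 = 13*(-4) + 8 = -52 + 8 = -44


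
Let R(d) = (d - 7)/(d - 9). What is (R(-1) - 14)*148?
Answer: -9768/5 ≈ -1953.6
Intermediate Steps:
R(d) = (-7 + d)/(-9 + d)
(R(-1) - 14)*148 = ((-7 - 1)/(-9 - 1) - 14)*148 = (-8/(-10) - 14)*148 = (-⅒*(-8) - 14)*148 = (⅘ - 14)*148 = -66/5*148 = -9768/5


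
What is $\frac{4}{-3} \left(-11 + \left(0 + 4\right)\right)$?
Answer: $\frac{28}{3} \approx 9.3333$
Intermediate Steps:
$\frac{4}{-3} \left(-11 + \left(0 + 4\right)\right) = 4 \left(- \frac{1}{3}\right) \left(-11 + 4\right) = \left(- \frac{4}{3}\right) \left(-7\right) = \frac{28}{3}$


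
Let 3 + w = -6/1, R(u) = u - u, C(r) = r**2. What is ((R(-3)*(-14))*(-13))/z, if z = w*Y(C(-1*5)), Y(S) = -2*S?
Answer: 0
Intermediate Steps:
R(u) = 0
w = -9 (w = -3 - 6/1 = -3 - 6*1 = -3 - 6 = -9)
z = 450 (z = -(-18)*(-1*5)**2 = -(-18)*(-5)**2 = -(-18)*25 = -9*(-50) = 450)
((R(-3)*(-14))*(-13))/z = ((0*(-14))*(-13))/450 = (0*(-13))*(1/450) = 0*(1/450) = 0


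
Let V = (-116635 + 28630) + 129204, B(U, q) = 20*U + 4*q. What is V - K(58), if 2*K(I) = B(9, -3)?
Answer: 41115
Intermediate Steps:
B(U, q) = 4*q + 20*U
K(I) = 84 (K(I) = (4*(-3) + 20*9)/2 = (-12 + 180)/2 = (1/2)*168 = 84)
V = 41199 (V = -88005 + 129204 = 41199)
V - K(58) = 41199 - 1*84 = 41199 - 84 = 41115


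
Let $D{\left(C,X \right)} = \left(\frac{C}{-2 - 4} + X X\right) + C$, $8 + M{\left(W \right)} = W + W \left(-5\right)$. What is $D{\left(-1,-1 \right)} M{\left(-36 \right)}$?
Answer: $\frac{68}{3} \approx 22.667$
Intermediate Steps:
$M{\left(W \right)} = -8 - 4 W$ ($M{\left(W \right)} = -8 + \left(W + W \left(-5\right)\right) = -8 + \left(W - 5 W\right) = -8 - 4 W$)
$D{\left(C,X \right)} = X^{2} + \frac{5 C}{6}$ ($D{\left(C,X \right)} = \left(\frac{C}{-6} + X^{2}\right) + C = \left(- \frac{C}{6} + X^{2}\right) + C = \left(X^{2} - \frac{C}{6}\right) + C = X^{2} + \frac{5 C}{6}$)
$D{\left(-1,-1 \right)} M{\left(-36 \right)} = \left(\left(-1\right)^{2} + \frac{5}{6} \left(-1\right)\right) \left(-8 - -144\right) = \left(1 - \frac{5}{6}\right) \left(-8 + 144\right) = \frac{1}{6} \cdot 136 = \frac{68}{3}$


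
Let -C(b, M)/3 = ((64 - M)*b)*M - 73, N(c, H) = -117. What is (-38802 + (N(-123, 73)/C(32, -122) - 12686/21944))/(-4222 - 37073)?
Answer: 309180996379387/329040745496580 ≈ 0.93964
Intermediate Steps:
C(b, M) = 219 - 3*M*b*(64 - M) (C(b, M) = -3*(((64 - M)*b)*M - 73) = -3*((b*(64 - M))*M - 73) = -3*(M*b*(64 - M) - 73) = -3*(-73 + M*b*(64 - M)) = 219 - 3*M*b*(64 - M))
(-38802 + (N(-123, 73)/C(32, -122) - 12686/21944))/(-4222 - 37073) = (-38802 + (-117/(219 - 192*(-122)*32 + 3*32*(-122)²) - 12686/21944))/(-4222 - 37073) = (-38802 + (-117/(219 + 749568 + 3*32*14884) - 12686*1/21944))/(-41295) = (-38802 + (-117/(219 + 749568 + 1428864) - 6343/10972))*(-1/41295) = (-38802 + (-117/2178651 - 6343/10972))*(-1/41295) = (-38802 + (-117*1/2178651 - 6343/10972))*(-1/41295) = (-38802 + (-39/726217 - 6343/10972))*(-1/41295) = (-38802 - 4606822339/7968052924)*(-1/41295) = -309180996379387/7968052924*(-1/41295) = 309180996379387/329040745496580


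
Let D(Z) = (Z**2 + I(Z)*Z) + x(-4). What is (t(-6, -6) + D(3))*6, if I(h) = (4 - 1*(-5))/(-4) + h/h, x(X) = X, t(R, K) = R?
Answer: -57/2 ≈ -28.500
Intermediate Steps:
I(h) = -5/4 (I(h) = (4 + 5)*(-1/4) + 1 = 9*(-1/4) + 1 = -9/4 + 1 = -5/4)
D(Z) = -4 + Z**2 - 5*Z/4 (D(Z) = (Z**2 - 5*Z/4) - 4 = -4 + Z**2 - 5*Z/4)
(t(-6, -6) + D(3))*6 = (-6 + (-4 + 3**2 - 5/4*3))*6 = (-6 + (-4 + 9 - 15/4))*6 = (-6 + 5/4)*6 = -19/4*6 = -57/2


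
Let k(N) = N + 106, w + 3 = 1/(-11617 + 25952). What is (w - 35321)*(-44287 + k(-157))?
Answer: 22451412620182/14335 ≈ 1.5662e+9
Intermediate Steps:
w = -43004/14335 (w = -3 + 1/(-11617 + 25952) = -3 + 1/14335 = -43004/14335 ≈ -2.9999)
k(N) = 106 + N
(w - 35321)*(-44287 + k(-157)) = (-43004/14335 - 35321)*(-44287 + (106 - 157)) = -506369539*(-44287 - 51)/14335 = -506369539/14335*(-44338) = 22451412620182/14335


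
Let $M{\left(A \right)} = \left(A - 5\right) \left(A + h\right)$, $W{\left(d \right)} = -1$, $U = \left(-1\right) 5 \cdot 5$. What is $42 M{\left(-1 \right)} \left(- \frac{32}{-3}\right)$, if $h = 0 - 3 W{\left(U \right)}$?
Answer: $-5376$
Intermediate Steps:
$U = -25$ ($U = \left(-5\right) 5 = -25$)
$h = 3$ ($h = 0 - -3 = 0 + 3 = 3$)
$M{\left(A \right)} = \left(-5 + A\right) \left(3 + A\right)$ ($M{\left(A \right)} = \left(A - 5\right) \left(A + 3\right) = \left(-5 + A\right) \left(3 + A\right)$)
$42 M{\left(-1 \right)} \left(- \frac{32}{-3}\right) = 42 \left(-15 + \left(-1\right)^{2} - -2\right) \left(- \frac{32}{-3}\right) = 42 \left(-15 + 1 + 2\right) \left(\left(-32\right) \left(- \frac{1}{3}\right)\right) = 42 \left(-12\right) \frac{32}{3} = \left(-504\right) \frac{32}{3} = -5376$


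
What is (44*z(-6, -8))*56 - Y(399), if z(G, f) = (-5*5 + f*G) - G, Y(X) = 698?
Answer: 70758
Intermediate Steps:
z(G, f) = -25 - G + G*f (z(G, f) = (-25 + G*f) - G = -25 - G + G*f)
(44*z(-6, -8))*56 - Y(399) = (44*(-25 - 1*(-6) - 6*(-8)))*56 - 1*698 = (44*(-25 + 6 + 48))*56 - 698 = (44*29)*56 - 698 = 1276*56 - 698 = 71456 - 698 = 70758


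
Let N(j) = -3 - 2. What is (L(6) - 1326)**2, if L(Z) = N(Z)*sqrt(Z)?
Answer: 1758426 + 13260*sqrt(6) ≈ 1.7909e+6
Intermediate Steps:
N(j) = -5
L(Z) = -5*sqrt(Z)
(L(6) - 1326)**2 = (-5*sqrt(6) - 1326)**2 = (-1326 - 5*sqrt(6))**2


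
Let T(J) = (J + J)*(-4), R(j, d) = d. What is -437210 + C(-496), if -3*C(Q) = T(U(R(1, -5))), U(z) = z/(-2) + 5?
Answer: -437190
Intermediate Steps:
U(z) = 5 - z/2 (U(z) = z*(-½) + 5 = -z/2 + 5 = 5 - z/2)
T(J) = -8*J (T(J) = (2*J)*(-4) = -8*J)
C(Q) = 20 (C(Q) = -(-8)*(5 - ½*(-5))/3 = -(-8)*(5 + 5/2)/3 = -(-8)*15/(3*2) = -⅓*(-60) = 20)
-437210 + C(-496) = -437210 + 20 = -437190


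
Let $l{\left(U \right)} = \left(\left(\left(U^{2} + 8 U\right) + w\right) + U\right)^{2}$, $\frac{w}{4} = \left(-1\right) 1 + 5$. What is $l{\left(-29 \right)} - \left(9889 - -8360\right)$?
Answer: $336967$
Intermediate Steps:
$w = 16$ ($w = 4 \left(\left(-1\right) 1 + 5\right) = 4 \left(-1 + 5\right) = 4 \cdot 4 = 16$)
$l{\left(U \right)} = \left(16 + U^{2} + 9 U\right)^{2}$ ($l{\left(U \right)} = \left(\left(\left(U^{2} + 8 U\right) + 16\right) + U\right)^{2} = \left(\left(16 + U^{2} + 8 U\right) + U\right)^{2} = \left(16 + U^{2} + 9 U\right)^{2}$)
$l{\left(-29 \right)} - \left(9889 - -8360\right) = \left(16 + \left(-29\right)^{2} + 9 \left(-29\right)\right)^{2} - \left(9889 - -8360\right) = \left(16 + 841 - 261\right)^{2} - \left(9889 + 8360\right) = 596^{2} - 18249 = 355216 - 18249 = 336967$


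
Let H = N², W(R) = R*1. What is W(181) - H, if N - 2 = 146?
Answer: -21723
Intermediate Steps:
N = 148 (N = 2 + 146 = 148)
W(R) = R
H = 21904 (H = 148² = 21904)
W(181) - H = 181 - 1*21904 = 181 - 21904 = -21723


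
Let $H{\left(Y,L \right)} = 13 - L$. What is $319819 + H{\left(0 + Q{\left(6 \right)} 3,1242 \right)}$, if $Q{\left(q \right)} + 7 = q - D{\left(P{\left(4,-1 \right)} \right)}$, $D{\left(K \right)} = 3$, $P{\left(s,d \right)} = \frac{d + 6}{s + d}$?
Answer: $318590$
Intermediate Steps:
$P{\left(s,d \right)} = \frac{6 + d}{d + s}$
$Q{\left(q \right)} = -10 + q$ ($Q{\left(q \right)} = -7 + \left(q - 3\right) = -7 + \left(-3 + q\right) = -10 + q$)
$319819 + H{\left(0 + Q{\left(6 \right)} 3,1242 \right)} = 319819 + \left(13 - 1242\right) = 319819 - 1229 = 318590$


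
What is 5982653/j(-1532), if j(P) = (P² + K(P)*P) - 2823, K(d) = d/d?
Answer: 5982653/2342669 ≈ 2.5538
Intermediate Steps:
K(d) = 1
j(P) = -2823 + P + P² (j(P) = (P² + 1*P) - 2823 = (P² + P) - 2823 = (P + P²) - 2823 = -2823 + P + P²)
5982653/j(-1532) = 5982653/(-2823 - 1532 + (-1532)²) = 5982653/(-2823 - 1532 + 2347024) = 5982653/2342669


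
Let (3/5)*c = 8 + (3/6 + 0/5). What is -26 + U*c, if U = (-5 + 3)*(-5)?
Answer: 347/3 ≈ 115.67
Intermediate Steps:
c = 85/6 (c = 5*(8 + (3/6 + 0/5))/3 = 5*(8 + (3*(⅙) + 0*(⅕)))/3 = 5*(8 + (½ + 0))/3 = 5*(8 + ½)/3 = (5/3)*(17/2) = 85/6 ≈ 14.167)
U = 10 (U = -2*(-5) = 10)
-26 + U*c = -26 + 10*(85/6) = -26 + 425/3 = 347/3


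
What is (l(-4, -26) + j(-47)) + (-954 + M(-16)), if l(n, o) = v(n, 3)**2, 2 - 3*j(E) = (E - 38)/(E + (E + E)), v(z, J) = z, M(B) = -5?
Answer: -398692/423 ≈ -942.53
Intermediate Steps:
j(E) = 2/3 - (-38 + E)/(9*E) (j(E) = 2/3 - (E - 38)/(3*(E + (E + E))) = 2/3 - (-38 + E)/(3*(E + 2*E)) = 2/3 - (-38 + E)/(3*(3*E)) = 2/3 - (-38 + E)*1/(3*E)/3 = 2/3 - (-38 + E)/(9*E))
l(n, o) = n**2
(l(-4, -26) + j(-47)) + (-954 + M(-16)) = ((-4)**2 + (1/9)*(38 + 5*(-47))/(-47)) + (-954 - 5) = (16 + (1/9)*(-1/47)*(38 - 235)) - 959 = (16 + (1/9)*(-1/47)*(-197)) - 959 = (16 + 197/423) - 959 = 6965/423 - 959 = -398692/423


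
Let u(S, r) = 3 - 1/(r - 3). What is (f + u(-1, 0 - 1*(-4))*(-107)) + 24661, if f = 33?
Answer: 24480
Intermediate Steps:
u(S, r) = 3 - 1/(-3 + r)
(f + u(-1, 0 - 1*(-4))*(-107)) + 24661 = (33 + ((-10 + 3*(0 - 1*(-4)))/(-3 + (0 - 1*(-4))))*(-107)) + 24661 = (33 + ((-10 + 3*(0 + 4))/(-3 + (0 + 4)))*(-107)) + 24661 = (33 + ((-10 + 3*4)/(-3 + 4))*(-107)) + 24661 = (33 + ((-10 + 12)/1)*(-107)) + 24661 = (33 + (1*2)*(-107)) + 24661 = (33 + 2*(-107)) + 24661 = (33 - 214) + 24661 = -181 + 24661 = 24480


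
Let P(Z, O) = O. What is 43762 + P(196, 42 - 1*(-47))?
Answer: 43851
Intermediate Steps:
43762 + P(196, 42 - 1*(-47)) = 43762 + (42 - 1*(-47)) = 43762 + (42 + 47) = 43762 + 89 = 43851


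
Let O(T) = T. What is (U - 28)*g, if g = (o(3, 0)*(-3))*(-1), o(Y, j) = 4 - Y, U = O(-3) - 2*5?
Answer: -123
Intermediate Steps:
U = -13 (U = -3 - 2*5 = -3 - 10 = -13)
g = 3 (g = ((4 - 1*3)*(-3))*(-1) = ((4 - 3)*(-3))*(-1) = (1*(-3))*(-1) = -3*(-1) = 3)
(U - 28)*g = (-13 - 28)*3 = -41*3 = -123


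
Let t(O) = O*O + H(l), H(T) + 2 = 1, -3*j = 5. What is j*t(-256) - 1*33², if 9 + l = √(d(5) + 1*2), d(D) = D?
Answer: -110314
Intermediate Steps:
j = -5/3 (j = -⅓*5 = -5/3 ≈ -1.6667)
l = -9 + √7 (l = -9 + √(5 + 1*2) = -9 + √(5 + 2) = -9 + √7 ≈ -6.3542)
H(T) = -1 (H(T) = -2 + 1 = -1)
t(O) = -1 + O² (t(O) = O*O - 1 = O² - 1 = -1 + O²)
j*t(-256) - 1*33² = -5*(-1 + (-256)²)/3 - 1*33² = -5*(-1 + 65536)/3 - 1*1089 = -5/3*65535 - 1089 = -109225 - 1089 = -110314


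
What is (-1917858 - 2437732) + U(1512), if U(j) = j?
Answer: -4354078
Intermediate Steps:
(-1917858 - 2437732) + U(1512) = (-1917858 - 2437732) + 1512 = -4355590 + 1512 = -4354078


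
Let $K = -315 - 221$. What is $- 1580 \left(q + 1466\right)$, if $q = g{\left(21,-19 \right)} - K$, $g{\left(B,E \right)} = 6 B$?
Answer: $-3362240$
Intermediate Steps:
$K = -536$ ($K = -315 - 221 = -536$)
$q = 662$ ($q = 6 \cdot 21 - -536 = 126 + 536 = 662$)
$- 1580 \left(q + 1466\right) = - 1580 \left(662 + 1466\right) = \left(-1580\right) 2128 = -3362240$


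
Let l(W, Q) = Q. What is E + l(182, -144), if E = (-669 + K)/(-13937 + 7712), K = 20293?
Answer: -916024/6225 ≈ -147.15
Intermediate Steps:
E = -19624/6225 (E = (-669 + 20293)/(-13937 + 7712) = 19624/(-6225) = 19624*(-1/6225) = -19624/6225 ≈ -3.1525)
E + l(182, -144) = -19624/6225 - 144 = -916024/6225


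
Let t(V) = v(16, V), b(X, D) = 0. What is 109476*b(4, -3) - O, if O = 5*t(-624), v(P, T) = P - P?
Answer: 0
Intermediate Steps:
v(P, T) = 0
t(V) = 0
O = 0 (O = 5*0 = 0)
109476*b(4, -3) - O = 109476*0 - 1*0 = 0 + 0 = 0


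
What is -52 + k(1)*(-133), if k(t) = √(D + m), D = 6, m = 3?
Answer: -451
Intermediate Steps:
k(t) = 3 (k(t) = √(6 + 3) = √9 = 3)
-52 + k(1)*(-133) = -52 + 3*(-133) = -52 - 399 = -451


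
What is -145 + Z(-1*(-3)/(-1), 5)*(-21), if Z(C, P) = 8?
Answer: -313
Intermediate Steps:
-145 + Z(-1*(-3)/(-1), 5)*(-21) = -145 + 8*(-21) = -145 - 168 = -313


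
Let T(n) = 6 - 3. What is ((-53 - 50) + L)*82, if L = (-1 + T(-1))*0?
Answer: -8446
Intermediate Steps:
T(n) = 3
L = 0 (L = (-1 + 3)*0 = 2*0 = 0)
((-53 - 50) + L)*82 = ((-53 - 50) + 0)*82 = (-103 + 0)*82 = -103*82 = -8446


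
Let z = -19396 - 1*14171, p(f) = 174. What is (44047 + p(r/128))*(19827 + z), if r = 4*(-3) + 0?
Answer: -607596540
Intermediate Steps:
r = -12 (r = -12 + 0 = -12)
z = -33567 (z = -19396 - 14171 = -33567)
(44047 + p(r/128))*(19827 + z) = (44047 + 174)*(19827 - 33567) = 44221*(-13740) = -607596540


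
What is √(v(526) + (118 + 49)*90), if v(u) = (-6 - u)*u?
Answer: I*√264802 ≈ 514.59*I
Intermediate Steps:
v(u) = u*(-6 - u)
√(v(526) + (118 + 49)*90) = √(-1*526*(6 + 526) + (118 + 49)*90) = √(-1*526*532 + 167*90) = √(-279832 + 15030) = √(-264802) = I*√264802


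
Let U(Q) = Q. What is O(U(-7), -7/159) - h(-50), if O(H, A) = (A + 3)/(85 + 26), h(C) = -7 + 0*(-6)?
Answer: 124013/17649 ≈ 7.0266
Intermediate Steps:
h(C) = -7 (h(C) = -7 + 0 = -7)
O(H, A) = 1/37 + A/111 (O(H, A) = (3 + A)/111 = (3 + A)*(1/111) = 1/37 + A/111)
O(U(-7), -7/159) - h(-50) = (1/37 + (-7/159)/111) - 1*(-7) = (1/37 + (-7*1/159)/111) + 7 = (1/37 + (1/111)*(-7/159)) + 7 = (1/37 - 7/17649) + 7 = 470/17649 + 7 = 124013/17649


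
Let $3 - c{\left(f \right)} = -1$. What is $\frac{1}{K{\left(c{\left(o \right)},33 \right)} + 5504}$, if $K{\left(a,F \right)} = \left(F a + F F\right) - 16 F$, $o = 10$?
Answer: $\frac{1}{6197} \approx 0.00016137$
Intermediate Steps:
$c{\left(f \right)} = 4$ ($c{\left(f \right)} = 3 - -1 = 3 + 1 = 4$)
$K{\left(a,F \right)} = F^{2} - 16 F + F a$ ($K{\left(a,F \right)} = \left(F a + F^{2}\right) - 16 F = \left(F^{2} + F a\right) - 16 F = F^{2} - 16 F + F a$)
$\frac{1}{K{\left(c{\left(o \right)},33 \right)} + 5504} = \frac{1}{33 \left(-16 + 33 + 4\right) + 5504} = \frac{1}{33 \cdot 21 + 5504} = \frac{1}{693 + 5504} = \frac{1}{6197}$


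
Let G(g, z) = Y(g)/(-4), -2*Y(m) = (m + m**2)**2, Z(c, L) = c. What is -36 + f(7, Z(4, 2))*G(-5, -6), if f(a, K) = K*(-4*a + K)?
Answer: -4836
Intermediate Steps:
Y(m) = -(m + m**2)**2/2
f(a, K) = K*(K - 4*a)
G(g, z) = g**2*(1 + g)**2/8 (G(g, z) = -g**2*(1 + g)**2/2/(-4) = -g**2*(1 + g)**2/2*(-1/4) = g**2*(1 + g)**2/8)
-36 + f(7, Z(4, 2))*G(-5, -6) = -36 + (4*(4 - 4*7))*((1/8)*(-5)**2*(1 - 5)**2) = -36 + (4*(4 - 28))*((1/8)*25*(-4)**2) = -36 + (4*(-24))*((1/8)*25*16) = -36 - 96*50 = -36 - 4800 = -4836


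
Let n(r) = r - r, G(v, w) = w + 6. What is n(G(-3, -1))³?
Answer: 0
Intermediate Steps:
G(v, w) = 6 + w
n(r) = 0
n(G(-3, -1))³ = 0³ = 0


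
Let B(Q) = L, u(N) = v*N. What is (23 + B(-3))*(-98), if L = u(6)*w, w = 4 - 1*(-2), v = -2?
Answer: 4802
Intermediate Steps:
u(N) = -2*N
w = 6 (w = 4 + 2 = 6)
L = -72 (L = -2*6*6 = -12*6 = -72)
B(Q) = -72
(23 + B(-3))*(-98) = (23 - 72)*(-98) = -49*(-98) = 4802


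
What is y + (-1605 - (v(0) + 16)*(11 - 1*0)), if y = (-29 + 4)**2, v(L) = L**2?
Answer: -1156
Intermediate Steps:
y = 625 (y = (-25)**2 = 625)
y + (-1605 - (v(0) + 16)*(11 - 1*0)) = 625 + (-1605 - (0**2 + 16)*(11 - 1*0)) = 625 + (-1605 - (0 + 16)*(11 + 0)) = 625 + (-1605 - 16*11) = 625 + (-1605 - 1*176) = 625 + (-1605 - 176) = 625 - 1781 = -1156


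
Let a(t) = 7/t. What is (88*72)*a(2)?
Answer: 22176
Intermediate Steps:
(88*72)*a(2) = (88*72)*(7/2) = 6336*(7*(½)) = 6336*(7/2) = 22176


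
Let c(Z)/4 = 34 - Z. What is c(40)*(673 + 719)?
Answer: -33408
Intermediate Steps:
c(Z) = 136 - 4*Z (c(Z) = 4*(34 - Z) = 136 - 4*Z)
c(40)*(673 + 719) = (136 - 4*40)*(673 + 719) = (136 - 160)*1392 = -24*1392 = -33408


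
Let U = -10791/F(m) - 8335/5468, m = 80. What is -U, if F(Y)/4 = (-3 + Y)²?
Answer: 1458398/736813 ≈ 1.9793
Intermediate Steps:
F(Y) = 4*(-3 + Y)²
U = -1458398/736813 (U = -10791*1/(4*(-3 + 80)²) - 8335/5468 = -10791/(4*77²) - 8335*1/5468 = -10791/(4*5929) - 8335/5468 = -10791/23716 - 8335/5468 = -10791*1/23716 - 8335/5468 = -981/2156 - 8335/5468 = -1458398/736813 ≈ -1.9793)
-U = -1*(-1458398/736813) = 1458398/736813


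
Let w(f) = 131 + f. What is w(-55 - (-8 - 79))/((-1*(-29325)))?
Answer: 163/29325 ≈ 0.0055584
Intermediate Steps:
w(-55 - (-8 - 79))/((-1*(-29325))) = (131 + (-55 - (-8 - 79)))/((-1*(-29325))) = (131 + (-55 - 1*(-87)))/29325 = (131 + (-55 + 87))*(1/29325) = (131 + 32)*(1/29325) = 163*(1/29325) = 163/29325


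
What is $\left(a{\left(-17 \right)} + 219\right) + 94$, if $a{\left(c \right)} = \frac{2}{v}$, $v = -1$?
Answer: $311$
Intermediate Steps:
$a{\left(c \right)} = -2$ ($a{\left(c \right)} = \frac{2}{-1} = 2 \left(-1\right) = -2$)
$\left(a{\left(-17 \right)} + 219\right) + 94 = \left(-2 + 219\right) + 94 = 217 + 94 = 311$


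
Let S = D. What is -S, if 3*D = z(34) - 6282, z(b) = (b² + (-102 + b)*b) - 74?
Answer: 2504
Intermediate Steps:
z(b) = -74 + b² + b*(-102 + b) (z(b) = (b² + b*(-102 + b)) - 74 = -74 + b² + b*(-102 + b))
D = -2504 (D = ((-74 - 102*34 + 2*34²) - 6282)/3 = ((-74 - 3468 + 2*1156) - 6282)/3 = ((-74 - 3468 + 2312) - 6282)/3 = (-1230 - 6282)/3 = (⅓)*(-7512) = -2504)
S = -2504
-S = -1*(-2504) = 2504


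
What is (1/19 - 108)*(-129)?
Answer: 264579/19 ≈ 13925.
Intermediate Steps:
(1/19 - 108)*(-129) = -2051/19*(-129) = 264579/19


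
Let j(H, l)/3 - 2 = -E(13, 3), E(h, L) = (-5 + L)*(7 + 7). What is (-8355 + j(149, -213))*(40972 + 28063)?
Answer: -570574275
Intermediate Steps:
E(h, L) = -70 + 14*L (E(h, L) = (-5 + L)*14 = -70 + 14*L)
j(H, l) = 90 (j(H, l) = 6 + 3*(-(-70 + 14*3)) = 6 + 3*(-(-70 + 42)) = 6 + 3*(-1*(-28)) = 6 + 3*28 = 6 + 84 = 90)
(-8355 + j(149, -213))*(40972 + 28063) = (-8355 + 90)*(40972 + 28063) = -8265*69035 = -570574275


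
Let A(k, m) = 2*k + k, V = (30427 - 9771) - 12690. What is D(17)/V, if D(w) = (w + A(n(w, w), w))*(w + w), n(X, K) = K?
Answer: 1156/3983 ≈ 0.29023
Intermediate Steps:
V = 7966 (V = 20656 - 12690 = 7966)
A(k, m) = 3*k
D(w) = 8*w² (D(w) = (w + 3*w)*(w + w) = (4*w)*(2*w) = 8*w²)
D(17)/V = (8*17²)/7966 = (8*289)*(1/7966) = 2312*(1/7966) = 1156/3983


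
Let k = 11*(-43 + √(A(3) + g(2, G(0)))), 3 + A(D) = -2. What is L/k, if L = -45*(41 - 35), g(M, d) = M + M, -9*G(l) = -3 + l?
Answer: 1161/2035 + 27*I/2035 ≈ 0.57052 + 0.013268*I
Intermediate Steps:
A(D) = -5 (A(D) = -3 - 2 = -5)
G(l) = ⅓ - l/9 (G(l) = -(-3 + l)/9 = ⅓ - l/9)
g(M, d) = 2*M
L = -270 (L = -45*6 = -270)
k = -473 + 11*I (k = 11*(-43 + √(-5 + 2*2)) = 11*(-43 + √(-5 + 4)) = 11*(-43 + √(-1)) = 11*(-43 + I) = -473 + 11*I ≈ -473.0 + 11.0*I)
L/k = -270*(-473 - 11*I)/223850 = -27*(-473 - 11*I)/22385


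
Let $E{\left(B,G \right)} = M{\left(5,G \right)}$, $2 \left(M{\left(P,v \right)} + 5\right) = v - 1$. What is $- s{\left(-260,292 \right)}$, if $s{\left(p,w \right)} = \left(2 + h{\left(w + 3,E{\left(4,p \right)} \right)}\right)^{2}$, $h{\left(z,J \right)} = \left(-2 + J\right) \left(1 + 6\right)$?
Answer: $- \frac{3690241}{4} \approx -9.2256 \cdot 10^{5}$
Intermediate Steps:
$M{\left(P,v \right)} = - \frac{11}{2} + \frac{v}{2}$ ($M{\left(P,v \right)} = -5 + \frac{v - 1}{2} = -5 + \frac{-1 + v}{2} = -5 + \left(- \frac{1}{2} + \frac{v}{2}\right) = - \frac{11}{2} + \frac{v}{2}$)
$E{\left(B,G \right)} = - \frac{11}{2} + \frac{G}{2}$
$h{\left(z,J \right)} = -14 + 7 J$ ($h{\left(z,J \right)} = \left(-2 + J\right) 7 = -14 + 7 J$)
$s{\left(p,w \right)} = \left(- \frac{101}{2} + \frac{7 p}{2}\right)^{2}$ ($s{\left(p,w \right)} = \left(2 + \left(-14 + 7 \left(- \frac{11}{2} + \frac{p}{2}\right)\right)\right)^{2} = \left(2 + \left(-14 + \left(- \frac{77}{2} + \frac{7 p}{2}\right)\right)\right)^{2} = \left(2 + \left(- \frac{105}{2} + \frac{7 p}{2}\right)\right)^{2} = \left(- \frac{101}{2} + \frac{7 p}{2}\right)^{2}$)
$- s{\left(-260,292 \right)} = - \frac{\left(-101 + 7 \left(-260\right)\right)^{2}}{4} = - \frac{\left(-101 - 1820\right)^{2}}{4} = - \frac{\left(-1921\right)^{2}}{4} = - \frac{3690241}{4}$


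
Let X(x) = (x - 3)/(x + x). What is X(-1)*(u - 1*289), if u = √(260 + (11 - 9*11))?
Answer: -578 + 4*√43 ≈ -551.77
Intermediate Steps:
u = 2*√43 (u = √(260 + (11 - 99)) = √(260 - 88) = √172 = 2*√43 ≈ 13.115)
X(x) = (-3 + x)/(2*x) (X(x) = (-3 + x)/((2*x)) = (-3 + x)*(1/(2*x)) = (-3 + x)/(2*x))
X(-1)*(u - 1*289) = ((½)*(-3 - 1)/(-1))*(2*√43 - 1*289) = ((½)*(-1)*(-4))*(2*√43 - 289) = 2*(-289 + 2*√43) = -578 + 4*√43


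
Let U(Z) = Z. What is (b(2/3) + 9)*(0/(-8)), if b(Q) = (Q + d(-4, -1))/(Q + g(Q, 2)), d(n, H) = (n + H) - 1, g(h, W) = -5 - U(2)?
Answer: 0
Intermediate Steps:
g(h, W) = -7 (g(h, W) = -5 - 1*2 = -5 - 2 = -7)
d(n, H) = -1 + H + n (d(n, H) = (H + n) - 1 = -1 + H + n)
b(Q) = (-6 + Q)/(-7 + Q) (b(Q) = (Q + (-1 - 1 - 4))/(Q - 7) = (Q - 6)/(-7 + Q) = (-6 + Q)/(-7 + Q))
(b(2/3) + 9)*(0/(-8)) = ((-6 + 2/3)/(-7 + 2/3) + 9)*(0/(-8)) = ((-6 + 2*(⅓))/(-7 + 2*(⅓)) + 9)*(0*(-⅛)) = ((-6 + ⅔)/(-7 + ⅔) + 9)*0 = (-16/3/(-19/3) + 9)*0 = (-3/19*(-16/3) + 9)*0 = (16/19 + 9)*0 = (187/19)*0 = 0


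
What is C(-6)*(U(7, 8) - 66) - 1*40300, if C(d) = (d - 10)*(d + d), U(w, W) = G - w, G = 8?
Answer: -52780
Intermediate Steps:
U(w, W) = 8 - w
C(d) = 2*d*(-10 + d) (C(d) = (-10 + d)*(2*d) = 2*d*(-10 + d))
C(-6)*(U(7, 8) - 66) - 1*40300 = (2*(-6)*(-10 - 6))*((8 - 1*7) - 66) - 1*40300 = (2*(-6)*(-16))*((8 - 7) - 66) - 40300 = 192*(1 - 66) - 40300 = 192*(-65) - 40300 = -12480 - 40300 = -52780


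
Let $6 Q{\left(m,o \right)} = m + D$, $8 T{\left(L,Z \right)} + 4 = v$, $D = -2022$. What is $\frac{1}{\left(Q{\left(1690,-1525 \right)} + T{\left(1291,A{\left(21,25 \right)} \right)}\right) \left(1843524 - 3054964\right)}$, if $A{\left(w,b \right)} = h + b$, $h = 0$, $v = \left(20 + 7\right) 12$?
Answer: $\frac{3}{55726240} \approx 5.3835 \cdot 10^{-8}$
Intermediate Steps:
$v = 324$ ($v = 27 \cdot 12 = 324$)
$A{\left(w,b \right)} = b$ ($A{\left(w,b \right)} = 0 + b = b$)
$T{\left(L,Z \right)} = 40$ ($T{\left(L,Z \right)} = - \frac{1}{2} + \frac{1}{8} \cdot 324 = - \frac{1}{2} + \frac{81}{2} = 40$)
$Q{\left(m,o \right)} = -337 + \frac{m}{6}$ ($Q{\left(m,o \right)} = \frac{m - 2022}{6} = \frac{-2022 + m}{6} = -337 + \frac{m}{6}$)
$\frac{1}{\left(Q{\left(1690,-1525 \right)} + T{\left(1291,A{\left(21,25 \right)} \right)}\right) \left(1843524 - 3054964\right)} = \frac{1}{\left(\left(-337 + \frac{1}{6} \cdot 1690\right) + 40\right) \left(1843524 - 3054964\right)} = \frac{1}{\left(\left(-337 + \frac{845}{3}\right) + 40\right) \left(-1211440\right)} = \frac{1}{\left(- \frac{166}{3} + 40\right) \left(-1211440\right)} = \frac{1}{\left(- \frac{46}{3}\right) \left(-1211440\right)} = \frac{1}{\frac{55726240}{3}} = \frac{3}{55726240}$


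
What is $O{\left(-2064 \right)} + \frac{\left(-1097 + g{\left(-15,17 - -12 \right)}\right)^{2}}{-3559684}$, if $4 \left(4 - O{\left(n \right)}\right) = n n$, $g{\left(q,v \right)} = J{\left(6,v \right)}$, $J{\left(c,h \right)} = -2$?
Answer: $- \frac{3791135861481}{3559684} \approx -1.065 \cdot 10^{6}$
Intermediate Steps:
$g{\left(q,v \right)} = -2$
$O{\left(n \right)} = 4 - \frac{n^{2}}{4}$ ($O{\left(n \right)} = 4 - \frac{n n}{4} = 4 - \frac{n^{2}}{4}$)
$O{\left(-2064 \right)} + \frac{\left(-1097 + g{\left(-15,17 - -12 \right)}\right)^{2}}{-3559684} = \left(4 - \frac{\left(-2064\right)^{2}}{4}\right) + \frac{\left(-1097 - 2\right)^{2}}{-3559684} = \left(4 - 1065024\right) + \left(-1099\right)^{2} \left(- \frac{1}{3559684}\right) = \left(4 - 1065024\right) + 1207801 \left(- \frac{1}{3559684}\right) = -1065020 - \frac{1207801}{3559684} = - \frac{3791135861481}{3559684}$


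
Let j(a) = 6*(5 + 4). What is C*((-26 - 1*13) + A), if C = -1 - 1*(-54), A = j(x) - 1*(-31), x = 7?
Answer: 2438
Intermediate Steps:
j(a) = 54 (j(a) = 6*9 = 54)
A = 85 (A = 54 - 1*(-31) = 54 + 31 = 85)
C = 53 (C = -1 + 54 = 53)
C*((-26 - 1*13) + A) = 53*((-26 - 1*13) + 85) = 53*((-26 - 13) + 85) = 53*(-39 + 85) = 53*46 = 2438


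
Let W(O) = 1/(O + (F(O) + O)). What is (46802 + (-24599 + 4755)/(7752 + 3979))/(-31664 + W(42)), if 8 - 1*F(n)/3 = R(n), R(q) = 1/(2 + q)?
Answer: -1303634735541/882008678726 ≈ -1.4780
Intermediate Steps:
F(n) = 24 - 3/(2 + n)
W(O) = 1/(2*O + 3*(15 + 8*O)/(2 + O)) (W(O) = 1/(O + (3*(15 + 8*O)/(2 + O) + O)) = 1/(O + (O + 3*(15 + 8*O)/(2 + O))) = 1/(2*O + 3*(15 + 8*O)/(2 + O)))
(46802 + (-24599 + 4755)/(7752 + 3979))/(-31664 + W(42)) = (46802 + (-24599 + 4755)/(7752 + 3979))/(-31664 + (2 + 42)/(45 + 2*42² + 28*42)) = (46802 - 19844/11731)/(-31664 + 44/(45 + 2*1764 + 1176)) = (46802 - 19844*1/11731)/(-31664 + 44/(45 + 3528 + 1176)) = (46802 - 19844/11731)/(-31664 + 44/4749) = 549014418/(11731*(-31664 + (1/4749)*44)) = 549014418/(11731*(-31664 + 44/4749)) = 549014418/(11731*(-150372292/4749)) = (549014418/11731)*(-4749/150372292) = -1303634735541/882008678726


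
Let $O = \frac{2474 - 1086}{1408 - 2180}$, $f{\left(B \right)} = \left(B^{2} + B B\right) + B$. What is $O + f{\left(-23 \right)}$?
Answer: $\frac{199408}{193} \approx 1033.2$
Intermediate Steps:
$f{\left(B \right)} = B + 2 B^{2}$ ($f{\left(B \right)} = \left(B^{2} + B^{2}\right) + B = 2 B^{2} + B = B + 2 B^{2}$)
$O = - \frac{347}{193}$ ($O = \frac{1388}{-772} = 1388 \left(- \frac{1}{772}\right) = - \frac{347}{193} \approx -1.7979$)
$O + f{\left(-23 \right)} = - \frac{347}{193} - 23 \left(1 + 2 \left(-23\right)\right) = - \frac{347}{193} - 23 \left(1 - 46\right) = - \frac{347}{193} - -1035 = - \frac{347}{193} + 1035 = \frac{199408}{193}$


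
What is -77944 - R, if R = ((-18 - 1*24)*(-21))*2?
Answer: -79708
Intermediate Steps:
R = 1764 (R = ((-18 - 24)*(-21))*2 = -42*(-21)*2 = 882*2 = 1764)
-77944 - R = -77944 - 1*1764 = -77944 - 1764 = -79708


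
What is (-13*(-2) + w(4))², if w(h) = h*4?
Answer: 1764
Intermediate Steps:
w(h) = 4*h
(-13*(-2) + w(4))² = (-13*(-2) + 4*4)² = (26 + 16)² = 42² = 1764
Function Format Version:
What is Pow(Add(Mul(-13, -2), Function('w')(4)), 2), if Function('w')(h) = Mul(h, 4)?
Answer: 1764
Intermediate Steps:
Function('w')(h) = Mul(4, h)
Pow(Add(Mul(-13, -2), Function('w')(4)), 2) = Pow(Add(Mul(-13, -2), Mul(4, 4)), 2) = Pow(Add(26, 16), 2) = Pow(42, 2) = 1764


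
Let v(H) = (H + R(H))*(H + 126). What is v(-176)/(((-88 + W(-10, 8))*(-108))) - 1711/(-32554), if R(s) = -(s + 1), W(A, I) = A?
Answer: 4934231/86137884 ≈ 0.057283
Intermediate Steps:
R(s) = -1 - s (R(s) = -(1 + s) = -1 - s)
v(H) = -126 - H (v(H) = (H + (-1 - H))*(H + 126) = -(126 + H) = -126 - H)
v(-176)/(((-88 + W(-10, 8))*(-108))) - 1711/(-32554) = (-126 - 1*(-176))/(((-88 - 10)*(-108))) - 1711/(-32554) = (-126 + 176)/((-98*(-108))) - 1711*(-1/32554) = 50/10584 + 1711/32554 = 50*(1/10584) + 1711/32554 = 25/5292 + 1711/32554 = 4934231/86137884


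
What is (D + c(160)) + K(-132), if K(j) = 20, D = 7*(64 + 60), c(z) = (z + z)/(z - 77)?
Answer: 74024/83 ≈ 891.86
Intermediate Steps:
c(z) = 2*z/(-77 + z) (c(z) = (2*z)/(-77 + z) = 2*z/(-77 + z))
D = 868 (D = 7*124 = 868)
(D + c(160)) + K(-132) = (868 + 2*160/(-77 + 160)) + 20 = (868 + 2*160/83) + 20 = (868 + 2*160*(1/83)) + 20 = (868 + 320/83) + 20 = 72364/83 + 20 = 74024/83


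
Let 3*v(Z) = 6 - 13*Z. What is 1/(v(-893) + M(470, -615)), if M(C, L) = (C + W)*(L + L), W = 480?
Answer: -3/3493885 ≈ -8.5864e-7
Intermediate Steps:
v(Z) = 2 - 13*Z/3 (v(Z) = (6 - 13*Z)/3 = 2 - 13*Z/3)
M(C, L) = 2*L*(480 + C) (M(C, L) = (C + 480)*(L + L) = (480 + C)*(2*L) = 2*L*(480 + C))
1/(v(-893) + M(470, -615)) = 1/((2 - 13/3*(-893)) + 2*(-615)*(480 + 470)) = 1/((2 + 11609/3) + 2*(-615)*950) = 1/(11615/3 - 1168500) = 1/(-3493885/3) = -3/3493885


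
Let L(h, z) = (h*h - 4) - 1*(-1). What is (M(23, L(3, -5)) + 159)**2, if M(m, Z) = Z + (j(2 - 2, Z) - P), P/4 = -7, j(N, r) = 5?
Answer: 39204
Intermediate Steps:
L(h, z) = -3 + h**2 (L(h, z) = (h**2 - 4) + 1 = (-4 + h**2) + 1 = -3 + h**2)
P = -28 (P = 4*(-7) = -28)
M(m, Z) = 33 + Z (M(m, Z) = Z + (5 - 1*(-28)) = Z + (5 + 28) = Z + 33 = 33 + Z)
(M(23, L(3, -5)) + 159)**2 = ((33 + (-3 + 3**2)) + 159)**2 = ((33 + (-3 + 9)) + 159)**2 = ((33 + 6) + 159)**2 = (39 + 159)**2 = 198**2 = 39204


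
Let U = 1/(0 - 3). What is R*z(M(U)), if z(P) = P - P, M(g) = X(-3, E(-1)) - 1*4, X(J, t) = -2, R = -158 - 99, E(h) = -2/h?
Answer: 0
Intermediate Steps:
R = -257
U = -1/3 (U = 1/(-3) = -1/3 ≈ -0.33333)
M(g) = -6 (M(g) = -2 - 1*4 = -2 - 4 = -6)
z(P) = 0
R*z(M(U)) = -257*0 = 0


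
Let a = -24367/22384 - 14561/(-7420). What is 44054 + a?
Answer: 1829260567851/41522320 ≈ 44055.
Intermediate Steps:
a = 36282571/41522320 (a = -24367*1/22384 - 14561*(-1/7420) = -24367/22384 + 14561/7420 = 36282571/41522320 ≈ 0.87381)
44054 + a = 44054 + 36282571/41522320 = 1829260567851/41522320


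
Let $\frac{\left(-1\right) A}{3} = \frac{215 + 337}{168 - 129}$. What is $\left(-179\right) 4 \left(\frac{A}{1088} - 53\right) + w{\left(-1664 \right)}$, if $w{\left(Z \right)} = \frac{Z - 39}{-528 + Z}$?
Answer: $\frac{18397138595}{484432} \approx 37977.0$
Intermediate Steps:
$w{\left(Z \right)} = \frac{-39 + Z}{-528 + Z}$
$A = - \frac{552}{13}$ ($A = - 3 \frac{215 + 337}{168 - 129} = - 3 \cdot \frac{552}{39} = - 3 \cdot 552 \cdot \frac{1}{39} = \left(-3\right) \frac{184}{13} = - \frac{552}{13} \approx -42.462$)
$\left(-179\right) 4 \left(\frac{A}{1088} - 53\right) + w{\left(-1664 \right)} = \left(-179\right) 4 \left(- \frac{552}{13 \cdot 1088} - 53\right) + \frac{-39 - 1664}{-528 - 1664} = - 716 \left(\left(- \frac{552}{13}\right) \frac{1}{1088} - 53\right) + \frac{1}{-2192} \left(-1703\right) = - 716 \left(- \frac{69}{1768} - 53\right) - - \frac{1703}{2192} = \left(-716\right) \left(- \frac{93773}{1768}\right) + \frac{1703}{2192} = \frac{16785367}{442} + \frac{1703}{2192} = \frac{18397138595}{484432}$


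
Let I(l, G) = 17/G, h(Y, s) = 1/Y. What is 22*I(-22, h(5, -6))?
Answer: 1870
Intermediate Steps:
22*I(-22, h(5, -6)) = 22*(17/(1/5)) = 22*(17/(⅕)) = 22*(17*5) = 22*85 = 1870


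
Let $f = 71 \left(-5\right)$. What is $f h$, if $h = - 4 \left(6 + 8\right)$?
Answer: $19880$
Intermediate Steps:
$f = -355$
$h = -56$ ($h = \left(-4\right) 14 = -56$)
$f h = \left(-355\right) \left(-56\right) = 19880$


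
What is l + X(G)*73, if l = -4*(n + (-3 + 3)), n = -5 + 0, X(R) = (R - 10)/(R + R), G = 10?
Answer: 20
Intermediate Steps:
X(R) = (-10 + R)/(2*R) (X(R) = (-10 + R)/((2*R)) = (-10 + R)*(1/(2*R)) = (-10 + R)/(2*R))
n = -5
l = 20 (l = -4*(-5 + (-3 + 3)) = -4*(-5 + 0) = -4*(-5) = 20)
l + X(G)*73 = 20 + ((½)*(-10 + 10)/10)*73 = 20 + ((½)*(⅒)*0)*73 = 20 + 0*73 = 20 + 0 = 20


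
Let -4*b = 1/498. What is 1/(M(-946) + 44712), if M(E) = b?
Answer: 1992/89066303 ≈ 2.2365e-5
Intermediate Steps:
b = -1/1992 (b = -¼/498 = -¼*1/498 = -1/1992 ≈ -0.00050201)
M(E) = -1/1992
1/(M(-946) + 44712) = 1/(-1/1992 + 44712) = 1/(89066303/1992) = 1992/89066303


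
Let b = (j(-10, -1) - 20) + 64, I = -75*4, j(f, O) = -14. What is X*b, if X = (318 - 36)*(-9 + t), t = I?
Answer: -2614140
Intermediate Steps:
I = -300
t = -300
b = 30 (b = (-14 - 20) + 64 = -34 + 64 = 30)
X = -87138 (X = (318 - 36)*(-9 - 300) = 282*(-309) = -87138)
X*b = -87138*30 = -2614140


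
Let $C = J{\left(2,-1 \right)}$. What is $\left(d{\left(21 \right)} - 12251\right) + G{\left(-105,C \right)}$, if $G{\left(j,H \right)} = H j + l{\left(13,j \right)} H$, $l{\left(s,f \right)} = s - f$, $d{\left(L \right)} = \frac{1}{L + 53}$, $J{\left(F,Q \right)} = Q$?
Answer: $- \frac{907535}{74} \approx -12264.0$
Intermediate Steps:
$C = -1$
$d{\left(L \right)} = \frac{1}{53 + L}$
$G{\left(j,H \right)} = H j + H \left(13 - j\right)$ ($G{\left(j,H \right)} = H j + \left(13 - j\right) H = H j + H \left(13 - j\right)$)
$\left(d{\left(21 \right)} - 12251\right) + G{\left(-105,C \right)} = \left(\frac{1}{53 + 21} - 12251\right) + 13 \left(-1\right) = \left(\frac{1}{74} - 12251\right) - 13 = - \frac{906573}{74} - 13 = - \frac{907535}{74}$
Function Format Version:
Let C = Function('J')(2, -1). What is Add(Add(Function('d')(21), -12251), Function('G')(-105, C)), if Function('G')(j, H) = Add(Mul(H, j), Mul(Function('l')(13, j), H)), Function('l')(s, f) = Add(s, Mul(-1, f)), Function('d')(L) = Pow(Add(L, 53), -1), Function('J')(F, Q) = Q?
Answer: Rational(-907535, 74) ≈ -12264.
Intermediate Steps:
C = -1
Function('d')(L) = Pow(Add(53, L), -1)
Function('G')(j, H) = Add(Mul(H, j), Mul(H, Add(13, Mul(-1, j)))) (Function('G')(j, H) = Add(Mul(H, j), Mul(Add(13, Mul(-1, j)), H)) = Add(Mul(H, j), Mul(H, Add(13, Mul(-1, j)))))
Add(Add(Function('d')(21), -12251), Function('G')(-105, C)) = Add(Add(Pow(Add(53, 21), -1), -12251), Mul(13, -1)) = Add(Add(Pow(74, -1), -12251), -13) = Add(Add(Rational(1, 74), -12251), -13) = Add(Rational(-906573, 74), -13) = Rational(-907535, 74)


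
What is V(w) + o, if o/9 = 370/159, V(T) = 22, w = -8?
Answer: 2276/53 ≈ 42.943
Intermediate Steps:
o = 1110/53 (o = 9*(370/159) = 1110/53 ≈ 20.943)
V(w) + o = 22 + 1110/53 = 2276/53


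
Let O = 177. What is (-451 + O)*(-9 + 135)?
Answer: -34524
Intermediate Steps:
(-451 + O)*(-9 + 135) = (-451 + 177)*(-9 + 135) = -274*126 = -34524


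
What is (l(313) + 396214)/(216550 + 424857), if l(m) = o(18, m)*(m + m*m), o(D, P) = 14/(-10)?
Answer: 1293096/3207035 ≈ 0.40321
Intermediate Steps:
o(D, P) = -7/5 (o(D, P) = 14*(-⅒) = -7/5)
l(m) = -7*m/5 - 7*m²/5 (l(m) = -7*(m + m*m)/5 = -7*(m + m²)/5 = -7*m/5 - 7*m²/5)
(l(313) + 396214)/(216550 + 424857) = (-7/5*313*(1 + 313) + 396214)/(216550 + 424857) = (-7/5*313*314 + 396214)/641407 = (-687974/5 + 396214)*(1/641407) = (1293096/5)*(1/641407) = 1293096/3207035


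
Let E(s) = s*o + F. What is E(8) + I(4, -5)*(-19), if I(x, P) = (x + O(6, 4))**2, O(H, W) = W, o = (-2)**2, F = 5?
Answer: -1179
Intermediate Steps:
o = 4
I(x, P) = (4 + x)**2 (I(x, P) = (x + 4)**2 = (4 + x)**2)
E(s) = 5 + 4*s (E(s) = s*4 + 5 = 4*s + 5 = 5 + 4*s)
E(8) + I(4, -5)*(-19) = (5 + 4*8) + (4 + 4)**2*(-19) = (5 + 32) + 8**2*(-19) = 37 + 64*(-19) = 37 - 1216 = -1179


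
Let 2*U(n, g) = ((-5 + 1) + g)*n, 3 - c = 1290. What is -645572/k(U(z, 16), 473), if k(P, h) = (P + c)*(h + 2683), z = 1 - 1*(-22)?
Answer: 161393/906561 ≈ 0.17803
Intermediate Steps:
c = -1287 (c = 3 - 1*1290 = 3 - 1290 = -1287)
z = 23 (z = 1 + 22 = 23)
U(n, g) = n*(-4 + g)/2 (U(n, g) = (((-5 + 1) + g)*n)/2 = ((-4 + g)*n)/2 = (n*(-4 + g))/2 = n*(-4 + g)/2)
k(P, h) = (-1287 + P)*(2683 + h) (k(P, h) = (P - 1287)*(h + 2683) = (-1287 + P)*(2683 + h))
-645572/k(U(z, 16), 473) = -645572/(-3453021 - 1287*473 + 2683*((½)*23*(-4 + 16)) + ((½)*23*(-4 + 16))*473) = -645572/(-3453021 - 608751 + 2683*((½)*23*12) + ((½)*23*12)*473) = -645572/(-3453021 - 608751 + 2683*138 + 138*473) = -645572/(-3453021 - 608751 + 370254 + 65274) = -645572/(-3626244) = -645572*(-1/3626244) = 161393/906561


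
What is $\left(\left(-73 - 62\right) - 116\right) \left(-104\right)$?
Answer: $26104$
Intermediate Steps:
$\left(\left(-73 - 62\right) - 116\right) \left(-104\right) = \left(-135 - 116\right) \left(-104\right) = \left(-251\right) \left(-104\right) = 26104$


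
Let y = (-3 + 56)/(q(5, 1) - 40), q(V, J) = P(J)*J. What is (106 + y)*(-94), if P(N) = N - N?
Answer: -196789/20 ≈ -9839.5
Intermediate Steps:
P(N) = 0
q(V, J) = 0 (q(V, J) = 0*J = 0)
y = -53/40 (y = (-3 + 56)/(0 - 40) = 53/(-40) = 53*(-1/40) = -53/40 ≈ -1.3250)
(106 + y)*(-94) = (106 - 53/40)*(-94) = (4187/40)*(-94) = -196789/20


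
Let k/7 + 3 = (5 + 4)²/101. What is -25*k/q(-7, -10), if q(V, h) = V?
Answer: -5550/101 ≈ -54.951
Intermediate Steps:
k = -1554/101 (k = -21 + 7*((5 + 4)²/101) = -21 + 7*(9²*(1/101)) = -21 + 7*(81*(1/101)) = -21 + 7*(81/101) = -21 + 567/101 = -1554/101 ≈ -15.386)
-25*k/q(-7, -10) = -(-38850)/(101*(-7)) = -(-38850)*(-1)/(101*7) = -25*222/101 = -5550/101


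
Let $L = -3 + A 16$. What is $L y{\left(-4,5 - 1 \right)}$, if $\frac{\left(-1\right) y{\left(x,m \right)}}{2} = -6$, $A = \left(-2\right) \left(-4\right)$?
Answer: $1500$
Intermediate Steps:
$A = 8$
$y{\left(x,m \right)} = 12$ ($y{\left(x,m \right)} = \left(-2\right) \left(-6\right) = 12$)
$L = 125$ ($L = -3 + 8 \cdot 16 = -3 + 128 = 125$)
$L y{\left(-4,5 - 1 \right)} = 125 \cdot 12 = 1500$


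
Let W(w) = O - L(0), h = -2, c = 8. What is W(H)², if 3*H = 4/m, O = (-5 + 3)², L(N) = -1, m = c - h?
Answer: 25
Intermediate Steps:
m = 10 (m = 8 - 1*(-2) = 8 + 2 = 10)
O = 4 (O = (-2)² = 4)
H = 2/15 (H = (4/10)/3 = (4*(⅒))/3 = (⅓)*(⅖) = 2/15 ≈ 0.13333)
W(w) = 5 (W(w) = 4 - 1*(-1) = 4 + 1 = 5)
W(H)² = 5² = 25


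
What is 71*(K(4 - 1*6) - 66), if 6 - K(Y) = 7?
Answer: -4757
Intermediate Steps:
K(Y) = -1 (K(Y) = 6 - 1*7 = 6 - 7 = -1)
71*(K(4 - 1*6) - 66) = 71*(-1 - 66) = 71*(-67) = -4757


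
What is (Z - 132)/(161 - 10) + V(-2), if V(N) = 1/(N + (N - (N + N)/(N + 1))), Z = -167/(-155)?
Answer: -185749/187240 ≈ -0.99204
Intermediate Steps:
Z = 167/155 (Z = -167*(-1/155) = 167/155 ≈ 1.0774)
V(N) = 1/(2*N - 2*N/(1 + N)) (V(N) = 1/(N + (N - 2*N/(1 + N))) = 1/(2*N - 2*N/(1 + N)))
(Z - 132)/(161 - 10) + V(-2) = (167/155 - 132)/(161 - 10) + (½)*(1 - 2)/(-2)² = -20293/155/151 + (½)*(¼)*(-1) = -20293/155*1/151 - ⅛ = -20293/23405 - ⅛ = -185749/187240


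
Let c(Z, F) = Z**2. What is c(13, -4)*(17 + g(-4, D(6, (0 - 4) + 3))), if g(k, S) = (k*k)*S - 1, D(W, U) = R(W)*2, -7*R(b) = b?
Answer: -13520/7 ≈ -1931.4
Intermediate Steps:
R(b) = -b/7
D(W, U) = -2*W/7 (D(W, U) = -W/7*2 = -2*W/7)
g(k, S) = -1 + S*k**2 (g(k, S) = k**2*S - 1 = S*k**2 - 1 = -1 + S*k**2)
c(13, -4)*(17 + g(-4, D(6, (0 - 4) + 3))) = 13**2*(17 + (-1 - 2/7*6*(-4)**2)) = 169*(17 + (-1 - 12/7*16)) = 169*(17 + (-1 - 192/7)) = 169*(17 - 199/7) = 169*(-80/7) = -13520/7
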